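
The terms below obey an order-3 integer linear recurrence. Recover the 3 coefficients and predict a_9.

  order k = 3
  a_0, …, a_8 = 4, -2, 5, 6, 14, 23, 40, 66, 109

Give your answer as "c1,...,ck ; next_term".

2,0,-1 ; 178

  a_3 = 2·5 + 0·-2 + -1·4 = 6
  a_4 = 2·6 + 0·5 + -1·-2 = 14
  a_5 = 2·14 + 0·6 + -1·5 = 23
  a_6 = 2·23 + 0·14 + -1·6 = 40
  a_7 = 2·40 + 0·23 + -1·14 = 66
  a_8 = 2·66 + 0·40 + -1·23 = 109
  a_9 = 2·109 + 0·66 + -1·40 = 178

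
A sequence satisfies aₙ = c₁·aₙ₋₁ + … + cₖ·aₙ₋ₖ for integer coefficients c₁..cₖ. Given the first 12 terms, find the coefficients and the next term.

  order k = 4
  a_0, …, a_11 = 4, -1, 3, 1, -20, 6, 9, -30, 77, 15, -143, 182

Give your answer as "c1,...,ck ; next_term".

  a_4 = 0·1 + -1·3 + 1·-1 + -4·4 = -20
  a_5 = 0·-20 + -1·1 + 1·3 + -4·-1 = 6
  a_6 = 0·6 + -1·-20 + 1·1 + -4·3 = 9
  a_7 = 0·9 + -1·6 + 1·-20 + -4·1 = -30
  a_8 = 0·-30 + -1·9 + 1·6 + -4·-20 = 77
  a_9 = 0·77 + -1·-30 + 1·9 + -4·6 = 15
  a_10 = 0·15 + -1·77 + 1·-30 + -4·9 = -143
  a_11 = 0·-143 + -1·15 + 1·77 + -4·-30 = 182
  a_12 = 0·182 + -1·-143 + 1·15 + -4·77 = -150

0,-1,1,-4 ; -150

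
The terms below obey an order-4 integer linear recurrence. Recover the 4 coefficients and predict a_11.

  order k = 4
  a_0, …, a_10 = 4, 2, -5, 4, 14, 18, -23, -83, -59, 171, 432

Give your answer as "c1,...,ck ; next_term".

  a_4 = 1·4 + -2·-5 + -2·2 + 1·4 = 14
  a_5 = 1·14 + -2·4 + -2·-5 + 1·2 = 18
  a_6 = 1·18 + -2·14 + -2·4 + 1·-5 = -23
  a_7 = 1·-23 + -2·18 + -2·14 + 1·4 = -83
  a_8 = 1·-83 + -2·-23 + -2·18 + 1·14 = -59
  a_9 = 1·-59 + -2·-83 + -2·-23 + 1·18 = 171
  a_10 = 1·171 + -2·-59 + -2·-83 + 1·-23 = 432
  a_11 = 1·432 + -2·171 + -2·-59 + 1·-83 = 125

1,-2,-2,1 ; 125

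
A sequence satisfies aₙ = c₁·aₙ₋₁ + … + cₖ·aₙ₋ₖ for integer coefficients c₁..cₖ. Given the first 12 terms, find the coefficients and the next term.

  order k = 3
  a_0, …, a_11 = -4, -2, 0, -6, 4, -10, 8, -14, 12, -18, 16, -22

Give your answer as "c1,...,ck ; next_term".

  a_3 = -1·0 + 1·-2 + 1·-4 = -6
  a_4 = -1·-6 + 1·0 + 1·-2 = 4
  a_5 = -1·4 + 1·-6 + 1·0 = -10
  a_6 = -1·-10 + 1·4 + 1·-6 = 8
  a_7 = -1·8 + 1·-10 + 1·4 = -14
  a_8 = -1·-14 + 1·8 + 1·-10 = 12
  a_9 = -1·12 + 1·-14 + 1·8 = -18
  a_10 = -1·-18 + 1·12 + 1·-14 = 16
  a_11 = -1·16 + 1·-18 + 1·12 = -22
  a_12 = -1·-22 + 1·16 + 1·-18 = 20

-1,1,1 ; 20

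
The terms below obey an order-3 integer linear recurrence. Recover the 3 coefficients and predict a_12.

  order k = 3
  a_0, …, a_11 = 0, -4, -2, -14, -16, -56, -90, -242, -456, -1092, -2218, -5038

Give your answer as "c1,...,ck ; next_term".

1,3,-1 ; -10600

  a_3 = 1·-2 + 3·-4 + -1·0 = -14
  a_4 = 1·-14 + 3·-2 + -1·-4 = -16
  a_5 = 1·-16 + 3·-14 + -1·-2 = -56
  a_6 = 1·-56 + 3·-16 + -1·-14 = -90
  a_7 = 1·-90 + 3·-56 + -1·-16 = -242
  a_8 = 1·-242 + 3·-90 + -1·-56 = -456
  a_9 = 1·-456 + 3·-242 + -1·-90 = -1092
  a_10 = 1·-1092 + 3·-456 + -1·-242 = -2218
  a_11 = 1·-2218 + 3·-1092 + -1·-456 = -5038
  a_12 = 1·-5038 + 3·-2218 + -1·-1092 = -10600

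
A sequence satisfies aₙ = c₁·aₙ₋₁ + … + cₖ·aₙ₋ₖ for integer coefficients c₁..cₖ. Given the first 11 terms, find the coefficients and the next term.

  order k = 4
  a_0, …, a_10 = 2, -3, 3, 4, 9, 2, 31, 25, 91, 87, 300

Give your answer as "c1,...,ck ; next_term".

0,2,1,3 ; 340

  a_4 = 0·4 + 2·3 + 1·-3 + 3·2 = 9
  a_5 = 0·9 + 2·4 + 1·3 + 3·-3 = 2
  a_6 = 0·2 + 2·9 + 1·4 + 3·3 = 31
  a_7 = 0·31 + 2·2 + 1·9 + 3·4 = 25
  a_8 = 0·25 + 2·31 + 1·2 + 3·9 = 91
  a_9 = 0·91 + 2·25 + 1·31 + 3·2 = 87
  a_10 = 0·87 + 2·91 + 1·25 + 3·31 = 300
  a_11 = 0·300 + 2·87 + 1·91 + 3·25 = 340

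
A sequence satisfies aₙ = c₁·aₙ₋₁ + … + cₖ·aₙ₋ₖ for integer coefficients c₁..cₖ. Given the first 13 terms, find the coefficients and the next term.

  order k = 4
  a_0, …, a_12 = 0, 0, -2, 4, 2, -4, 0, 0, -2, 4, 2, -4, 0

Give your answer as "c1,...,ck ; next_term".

0,-1,0,-1 ; 0

  a_4 = 0·4 + -1·-2 + 0·0 + -1·0 = 2
  a_5 = 0·2 + -1·4 + 0·-2 + -1·0 = -4
  a_6 = 0·-4 + -1·2 + 0·4 + -1·-2 = 0
  a_7 = 0·0 + -1·-4 + 0·2 + -1·4 = 0
  a_8 = 0·0 + -1·0 + 0·-4 + -1·2 = -2
  a_9 = 0·-2 + -1·0 + 0·0 + -1·-4 = 4
  a_10 = 0·4 + -1·-2 + 0·0 + -1·0 = 2
  a_11 = 0·2 + -1·4 + 0·-2 + -1·0 = -4
  a_12 = 0·-4 + -1·2 + 0·4 + -1·-2 = 0
  a_13 = 0·0 + -1·-4 + 0·2 + -1·4 = 0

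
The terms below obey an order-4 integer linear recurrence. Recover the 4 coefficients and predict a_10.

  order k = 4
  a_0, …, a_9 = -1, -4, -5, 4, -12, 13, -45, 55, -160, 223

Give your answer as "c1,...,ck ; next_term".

0,3,-1,1 ; -580

  a_4 = 0·4 + 3·-5 + -1·-4 + 1·-1 = -12
  a_5 = 0·-12 + 3·4 + -1·-5 + 1·-4 = 13
  a_6 = 0·13 + 3·-12 + -1·4 + 1·-5 = -45
  a_7 = 0·-45 + 3·13 + -1·-12 + 1·4 = 55
  a_8 = 0·55 + 3·-45 + -1·13 + 1·-12 = -160
  a_9 = 0·-160 + 3·55 + -1·-45 + 1·13 = 223
  a_10 = 0·223 + 3·-160 + -1·55 + 1·-45 = -580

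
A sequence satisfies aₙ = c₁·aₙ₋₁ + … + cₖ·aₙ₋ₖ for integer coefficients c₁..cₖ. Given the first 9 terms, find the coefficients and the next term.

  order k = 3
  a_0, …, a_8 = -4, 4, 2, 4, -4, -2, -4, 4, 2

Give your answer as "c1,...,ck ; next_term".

0,0,-1 ; 4

  a_3 = 0·2 + 0·4 + -1·-4 = 4
  a_4 = 0·4 + 0·2 + -1·4 = -4
  a_5 = 0·-4 + 0·4 + -1·2 = -2
  a_6 = 0·-2 + 0·-4 + -1·4 = -4
  a_7 = 0·-4 + 0·-2 + -1·-4 = 4
  a_8 = 0·4 + 0·-4 + -1·-2 = 2
  a_9 = 0·2 + 0·4 + -1·-4 = 4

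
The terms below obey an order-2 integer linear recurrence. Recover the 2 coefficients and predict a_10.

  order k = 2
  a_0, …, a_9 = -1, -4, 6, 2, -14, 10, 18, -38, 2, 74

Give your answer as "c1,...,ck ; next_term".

  a_2 = -1·-4 + -2·-1 = 6
  a_3 = -1·6 + -2·-4 = 2
  a_4 = -1·2 + -2·6 = -14
  a_5 = -1·-14 + -2·2 = 10
  a_6 = -1·10 + -2·-14 = 18
  a_7 = -1·18 + -2·10 = -38
  a_8 = -1·-38 + -2·18 = 2
  a_9 = -1·2 + -2·-38 = 74
  a_10 = -1·74 + -2·2 = -78

-1,-2 ; -78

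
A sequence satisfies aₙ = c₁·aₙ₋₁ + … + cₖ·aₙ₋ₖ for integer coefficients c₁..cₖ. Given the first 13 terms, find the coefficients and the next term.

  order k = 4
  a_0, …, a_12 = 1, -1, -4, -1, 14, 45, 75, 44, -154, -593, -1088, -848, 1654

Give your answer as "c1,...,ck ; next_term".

  a_4 = 3·-1 + -4·-4 + 0·-1 + 1·1 = 14
  a_5 = 3·14 + -4·-1 + 0·-4 + 1·-1 = 45
  a_6 = 3·45 + -4·14 + 0·-1 + 1·-4 = 75
  a_7 = 3·75 + -4·45 + 0·14 + 1·-1 = 44
  a_8 = 3·44 + -4·75 + 0·45 + 1·14 = -154
  a_9 = 3·-154 + -4·44 + 0·75 + 1·45 = -593
  a_10 = 3·-593 + -4·-154 + 0·44 + 1·75 = -1088
  a_11 = 3·-1088 + -4·-593 + 0·-154 + 1·44 = -848
  a_12 = 3·-848 + -4·-1088 + 0·-593 + 1·-154 = 1654
  a_13 = 3·1654 + -4·-848 + 0·-1088 + 1·-593 = 7761

3,-4,0,1 ; 7761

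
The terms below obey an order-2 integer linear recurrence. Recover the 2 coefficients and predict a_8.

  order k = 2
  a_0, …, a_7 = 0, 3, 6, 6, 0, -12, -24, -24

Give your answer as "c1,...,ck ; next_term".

  a_2 = 2·3 + -2·0 = 6
  a_3 = 2·6 + -2·3 = 6
  a_4 = 2·6 + -2·6 = 0
  a_5 = 2·0 + -2·6 = -12
  a_6 = 2·-12 + -2·0 = -24
  a_7 = 2·-24 + -2·-12 = -24
  a_8 = 2·-24 + -2·-24 = 0

2,-2 ; 0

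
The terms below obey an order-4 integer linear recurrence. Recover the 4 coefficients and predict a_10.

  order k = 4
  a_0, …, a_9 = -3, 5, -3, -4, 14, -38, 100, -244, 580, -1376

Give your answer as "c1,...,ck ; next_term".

  a_4 = -3·-4 + -2·-3 + -2·5 + -2·-3 = 14
  a_5 = -3·14 + -2·-4 + -2·-3 + -2·5 = -38
  a_6 = -3·-38 + -2·14 + -2·-4 + -2·-3 = 100
  a_7 = -3·100 + -2·-38 + -2·14 + -2·-4 = -244
  a_8 = -3·-244 + -2·100 + -2·-38 + -2·14 = 580
  a_9 = -3·580 + -2·-244 + -2·100 + -2·-38 = -1376
  a_10 = -3·-1376 + -2·580 + -2·-244 + -2·100 = 3256

-3,-2,-2,-2 ; 3256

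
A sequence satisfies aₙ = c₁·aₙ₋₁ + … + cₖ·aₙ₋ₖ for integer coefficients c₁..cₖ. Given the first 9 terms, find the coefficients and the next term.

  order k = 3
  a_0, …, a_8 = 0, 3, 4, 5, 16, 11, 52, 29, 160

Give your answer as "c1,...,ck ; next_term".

  a_3 = -1·4 + 3·3 + 3·0 = 5
  a_4 = -1·5 + 3·4 + 3·3 = 16
  a_5 = -1·16 + 3·5 + 3·4 = 11
  a_6 = -1·11 + 3·16 + 3·5 = 52
  a_7 = -1·52 + 3·11 + 3·16 = 29
  a_8 = -1·29 + 3·52 + 3·11 = 160
  a_9 = -1·160 + 3·29 + 3·52 = 83

-1,3,3 ; 83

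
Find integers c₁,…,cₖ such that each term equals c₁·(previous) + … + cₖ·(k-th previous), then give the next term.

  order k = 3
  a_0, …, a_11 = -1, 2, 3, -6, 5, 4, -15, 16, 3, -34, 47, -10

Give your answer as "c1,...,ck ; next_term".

-1,-1,1 ; -71

  a_3 = -1·3 + -1·2 + 1·-1 = -6
  a_4 = -1·-6 + -1·3 + 1·2 = 5
  a_5 = -1·5 + -1·-6 + 1·3 = 4
  a_6 = -1·4 + -1·5 + 1·-6 = -15
  a_7 = -1·-15 + -1·4 + 1·5 = 16
  a_8 = -1·16 + -1·-15 + 1·4 = 3
  a_9 = -1·3 + -1·16 + 1·-15 = -34
  a_10 = -1·-34 + -1·3 + 1·16 = 47
  a_11 = -1·47 + -1·-34 + 1·3 = -10
  a_12 = -1·-10 + -1·47 + 1·-34 = -71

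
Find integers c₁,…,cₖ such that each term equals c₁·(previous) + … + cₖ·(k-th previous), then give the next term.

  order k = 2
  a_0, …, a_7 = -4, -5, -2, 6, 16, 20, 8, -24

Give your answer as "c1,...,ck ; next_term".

  a_2 = 2·-5 + -2·-4 = -2
  a_3 = 2·-2 + -2·-5 = 6
  a_4 = 2·6 + -2·-2 = 16
  a_5 = 2·16 + -2·6 = 20
  a_6 = 2·20 + -2·16 = 8
  a_7 = 2·8 + -2·20 = -24
  a_8 = 2·-24 + -2·8 = -64

2,-2 ; -64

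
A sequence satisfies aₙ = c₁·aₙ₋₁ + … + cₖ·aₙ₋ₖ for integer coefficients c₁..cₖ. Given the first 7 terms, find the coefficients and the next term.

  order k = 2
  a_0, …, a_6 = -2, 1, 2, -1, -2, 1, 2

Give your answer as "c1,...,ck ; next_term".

0,-1 ; -1

  a_2 = 0·1 + -1·-2 = 2
  a_3 = 0·2 + -1·1 = -1
  a_4 = 0·-1 + -1·2 = -2
  a_5 = 0·-2 + -1·-1 = 1
  a_6 = 0·1 + -1·-2 = 2
  a_7 = 0·2 + -1·1 = -1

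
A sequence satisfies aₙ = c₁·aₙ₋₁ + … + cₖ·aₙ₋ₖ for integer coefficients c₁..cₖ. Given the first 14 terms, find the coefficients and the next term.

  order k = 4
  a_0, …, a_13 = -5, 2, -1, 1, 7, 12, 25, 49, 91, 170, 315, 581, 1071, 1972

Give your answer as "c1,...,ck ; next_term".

  a_4 = 2·1 + 0·-1 + 0·2 + -1·-5 = 7
  a_5 = 2·7 + 0·1 + 0·-1 + -1·2 = 12
  a_6 = 2·12 + 0·7 + 0·1 + -1·-1 = 25
  a_7 = 2·25 + 0·12 + 0·7 + -1·1 = 49
  a_8 = 2·49 + 0·25 + 0·12 + -1·7 = 91
  a_9 = 2·91 + 0·49 + 0·25 + -1·12 = 170
  a_10 = 2·170 + 0·91 + 0·49 + -1·25 = 315
  a_11 = 2·315 + 0·170 + 0·91 + -1·49 = 581
  a_12 = 2·581 + 0·315 + 0·170 + -1·91 = 1071
  a_13 = 2·1071 + 0·581 + 0·315 + -1·170 = 1972
  a_14 = 2·1972 + 0·1071 + 0·581 + -1·315 = 3629

2,0,0,-1 ; 3629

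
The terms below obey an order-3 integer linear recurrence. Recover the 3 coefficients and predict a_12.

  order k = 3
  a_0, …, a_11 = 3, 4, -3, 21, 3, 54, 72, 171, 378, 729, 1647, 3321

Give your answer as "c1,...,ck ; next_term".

  a_3 = 0·-3 + 3·4 + 3·3 = 21
  a_4 = 0·21 + 3·-3 + 3·4 = 3
  a_5 = 0·3 + 3·21 + 3·-3 = 54
  a_6 = 0·54 + 3·3 + 3·21 = 72
  a_7 = 0·72 + 3·54 + 3·3 = 171
  a_8 = 0·171 + 3·72 + 3·54 = 378
  a_9 = 0·378 + 3·171 + 3·72 = 729
  a_10 = 0·729 + 3·378 + 3·171 = 1647
  a_11 = 0·1647 + 3·729 + 3·378 = 3321
  a_12 = 0·3321 + 3·1647 + 3·729 = 7128

0,3,3 ; 7128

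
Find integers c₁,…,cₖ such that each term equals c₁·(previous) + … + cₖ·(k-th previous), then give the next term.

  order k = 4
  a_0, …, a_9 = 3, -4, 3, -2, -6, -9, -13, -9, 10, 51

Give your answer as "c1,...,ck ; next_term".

  a_4 = 2·-2 + -1·3 + -1·-4 + -1·3 = -6
  a_5 = 2·-6 + -1·-2 + -1·3 + -1·-4 = -9
  a_6 = 2·-9 + -1·-6 + -1·-2 + -1·3 = -13
  a_7 = 2·-13 + -1·-9 + -1·-6 + -1·-2 = -9
  a_8 = 2·-9 + -1·-13 + -1·-9 + -1·-6 = 10
  a_9 = 2·10 + -1·-9 + -1·-13 + -1·-9 = 51
  a_10 = 2·51 + -1·10 + -1·-9 + -1·-13 = 114

2,-1,-1,-1 ; 114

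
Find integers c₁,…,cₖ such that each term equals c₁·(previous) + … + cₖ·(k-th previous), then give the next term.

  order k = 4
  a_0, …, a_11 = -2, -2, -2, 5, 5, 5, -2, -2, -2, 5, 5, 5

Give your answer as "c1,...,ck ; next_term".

  a_4 = 1·5 + 0·-2 + -1·-2 + 1·-2 = 5
  a_5 = 1·5 + 0·5 + -1·-2 + 1·-2 = 5
  a_6 = 1·5 + 0·5 + -1·5 + 1·-2 = -2
  a_7 = 1·-2 + 0·5 + -1·5 + 1·5 = -2
  a_8 = 1·-2 + 0·-2 + -1·5 + 1·5 = -2
  a_9 = 1·-2 + 0·-2 + -1·-2 + 1·5 = 5
  a_10 = 1·5 + 0·-2 + -1·-2 + 1·-2 = 5
  a_11 = 1·5 + 0·5 + -1·-2 + 1·-2 = 5
  a_12 = 1·5 + 0·5 + -1·5 + 1·-2 = -2

1,0,-1,1 ; -2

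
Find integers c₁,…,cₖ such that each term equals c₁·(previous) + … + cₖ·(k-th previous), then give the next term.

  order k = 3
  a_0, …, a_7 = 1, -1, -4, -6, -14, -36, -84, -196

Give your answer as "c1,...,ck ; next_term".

  a_3 = 2·-4 + 0·-1 + 2·1 = -6
  a_4 = 2·-6 + 0·-4 + 2·-1 = -14
  a_5 = 2·-14 + 0·-6 + 2·-4 = -36
  a_6 = 2·-36 + 0·-14 + 2·-6 = -84
  a_7 = 2·-84 + 0·-36 + 2·-14 = -196
  a_8 = 2·-196 + 0·-84 + 2·-36 = -464

2,0,2 ; -464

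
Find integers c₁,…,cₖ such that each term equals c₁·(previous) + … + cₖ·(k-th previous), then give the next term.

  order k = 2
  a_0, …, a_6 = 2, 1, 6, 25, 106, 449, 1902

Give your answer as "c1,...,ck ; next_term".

4,1 ; 8057

  a_2 = 4·1 + 1·2 = 6
  a_3 = 4·6 + 1·1 = 25
  a_4 = 4·25 + 1·6 = 106
  a_5 = 4·106 + 1·25 = 449
  a_6 = 4·449 + 1·106 = 1902
  a_7 = 4·1902 + 1·449 = 8057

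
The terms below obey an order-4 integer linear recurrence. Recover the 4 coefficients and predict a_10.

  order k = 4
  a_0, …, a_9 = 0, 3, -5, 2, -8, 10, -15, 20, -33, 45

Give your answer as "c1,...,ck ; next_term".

0,1,-1,1 ; -68

  a_4 = 0·2 + 1·-5 + -1·3 + 1·0 = -8
  a_5 = 0·-8 + 1·2 + -1·-5 + 1·3 = 10
  a_6 = 0·10 + 1·-8 + -1·2 + 1·-5 = -15
  a_7 = 0·-15 + 1·10 + -1·-8 + 1·2 = 20
  a_8 = 0·20 + 1·-15 + -1·10 + 1·-8 = -33
  a_9 = 0·-33 + 1·20 + -1·-15 + 1·10 = 45
  a_10 = 0·45 + 1·-33 + -1·20 + 1·-15 = -68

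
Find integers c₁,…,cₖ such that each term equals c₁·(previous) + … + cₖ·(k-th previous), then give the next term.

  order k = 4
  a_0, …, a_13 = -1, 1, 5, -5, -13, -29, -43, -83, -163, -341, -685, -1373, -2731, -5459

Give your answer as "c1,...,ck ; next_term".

  a_4 = 2·-5 + 0·5 + -1·1 + 2·-1 = -13
  a_5 = 2·-13 + 0·-5 + -1·5 + 2·1 = -29
  a_6 = 2·-29 + 0·-13 + -1·-5 + 2·5 = -43
  a_7 = 2·-43 + 0·-29 + -1·-13 + 2·-5 = -83
  a_8 = 2·-83 + 0·-43 + -1·-29 + 2·-13 = -163
  a_9 = 2·-163 + 0·-83 + -1·-43 + 2·-29 = -341
  a_10 = 2·-341 + 0·-163 + -1·-83 + 2·-43 = -685
  a_11 = 2·-685 + 0·-341 + -1·-163 + 2·-83 = -1373
  a_12 = 2·-1373 + 0·-685 + -1·-341 + 2·-163 = -2731
  a_13 = 2·-2731 + 0·-1373 + -1·-685 + 2·-341 = -5459
  a_14 = 2·-5459 + 0·-2731 + -1·-1373 + 2·-685 = -10915

2,0,-1,2 ; -10915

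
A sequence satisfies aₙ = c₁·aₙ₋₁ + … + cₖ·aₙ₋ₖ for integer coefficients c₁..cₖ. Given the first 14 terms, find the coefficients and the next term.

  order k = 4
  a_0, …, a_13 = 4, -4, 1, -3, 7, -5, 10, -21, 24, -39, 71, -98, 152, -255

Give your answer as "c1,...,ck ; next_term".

  a_4 = -1·-3 + 0·1 + -2·-4 + -1·4 = 7
  a_5 = -1·7 + 0·-3 + -2·1 + -1·-4 = -5
  a_6 = -1·-5 + 0·7 + -2·-3 + -1·1 = 10
  a_7 = -1·10 + 0·-5 + -2·7 + -1·-3 = -21
  a_8 = -1·-21 + 0·10 + -2·-5 + -1·7 = 24
  a_9 = -1·24 + 0·-21 + -2·10 + -1·-5 = -39
  a_10 = -1·-39 + 0·24 + -2·-21 + -1·10 = 71
  a_11 = -1·71 + 0·-39 + -2·24 + -1·-21 = -98
  a_12 = -1·-98 + 0·71 + -2·-39 + -1·24 = 152
  a_13 = -1·152 + 0·-98 + -2·71 + -1·-39 = -255
  a_14 = -1·-255 + 0·152 + -2·-98 + -1·71 = 380

-1,0,-2,-1 ; 380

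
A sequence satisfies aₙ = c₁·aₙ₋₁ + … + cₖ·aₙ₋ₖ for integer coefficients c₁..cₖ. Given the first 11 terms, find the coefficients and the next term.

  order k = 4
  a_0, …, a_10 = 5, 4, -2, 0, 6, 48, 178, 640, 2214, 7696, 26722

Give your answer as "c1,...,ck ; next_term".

4,-1,-4,4 ; 92896

  a_4 = 4·0 + -1·-2 + -4·4 + 4·5 = 6
  a_5 = 4·6 + -1·0 + -4·-2 + 4·4 = 48
  a_6 = 4·48 + -1·6 + -4·0 + 4·-2 = 178
  a_7 = 4·178 + -1·48 + -4·6 + 4·0 = 640
  a_8 = 4·640 + -1·178 + -4·48 + 4·6 = 2214
  a_9 = 4·2214 + -1·640 + -4·178 + 4·48 = 7696
  a_10 = 4·7696 + -1·2214 + -4·640 + 4·178 = 26722
  a_11 = 4·26722 + -1·7696 + -4·2214 + 4·640 = 92896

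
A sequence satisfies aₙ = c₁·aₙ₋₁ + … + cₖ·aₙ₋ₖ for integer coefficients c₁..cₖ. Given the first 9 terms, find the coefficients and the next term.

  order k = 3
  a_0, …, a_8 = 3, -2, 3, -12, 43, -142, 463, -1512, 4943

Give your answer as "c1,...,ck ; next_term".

  a_3 = -4·3 + -3·-2 + -2·3 = -12
  a_4 = -4·-12 + -3·3 + -2·-2 = 43
  a_5 = -4·43 + -3·-12 + -2·3 = -142
  a_6 = -4·-142 + -3·43 + -2·-12 = 463
  a_7 = -4·463 + -3·-142 + -2·43 = -1512
  a_8 = -4·-1512 + -3·463 + -2·-142 = 4943
  a_9 = -4·4943 + -3·-1512 + -2·463 = -16162

-4,-3,-2 ; -16162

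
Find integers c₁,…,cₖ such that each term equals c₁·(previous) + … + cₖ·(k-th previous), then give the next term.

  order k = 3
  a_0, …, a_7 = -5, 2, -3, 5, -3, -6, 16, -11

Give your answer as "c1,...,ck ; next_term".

  a_3 = -2·-3 + -3·2 + -1·-5 = 5
  a_4 = -2·5 + -3·-3 + -1·2 = -3
  a_5 = -2·-3 + -3·5 + -1·-3 = -6
  a_6 = -2·-6 + -3·-3 + -1·5 = 16
  a_7 = -2·16 + -3·-6 + -1·-3 = -11
  a_8 = -2·-11 + -3·16 + -1·-6 = -20

-2,-3,-1 ; -20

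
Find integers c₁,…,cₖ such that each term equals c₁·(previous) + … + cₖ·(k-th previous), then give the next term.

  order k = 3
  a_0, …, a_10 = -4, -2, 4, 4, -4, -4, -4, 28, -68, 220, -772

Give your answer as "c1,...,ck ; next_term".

-3,0,-4 ; 2588

  a_3 = -3·4 + 0·-2 + -4·-4 = 4
  a_4 = -3·4 + 0·4 + -4·-2 = -4
  a_5 = -3·-4 + 0·4 + -4·4 = -4
  a_6 = -3·-4 + 0·-4 + -4·4 = -4
  a_7 = -3·-4 + 0·-4 + -4·-4 = 28
  a_8 = -3·28 + 0·-4 + -4·-4 = -68
  a_9 = -3·-68 + 0·28 + -4·-4 = 220
  a_10 = -3·220 + 0·-68 + -4·28 = -772
  a_11 = -3·-772 + 0·220 + -4·-68 = 2588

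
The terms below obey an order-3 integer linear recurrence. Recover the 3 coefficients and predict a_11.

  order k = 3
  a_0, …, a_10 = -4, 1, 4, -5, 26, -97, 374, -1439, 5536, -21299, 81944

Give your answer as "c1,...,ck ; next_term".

  a_3 = -3·4 + 3·1 + -1·-4 = -5
  a_4 = -3·-5 + 3·4 + -1·1 = 26
  a_5 = -3·26 + 3·-5 + -1·4 = -97
  a_6 = -3·-97 + 3·26 + -1·-5 = 374
  a_7 = -3·374 + 3·-97 + -1·26 = -1439
  a_8 = -3·-1439 + 3·374 + -1·-97 = 5536
  a_9 = -3·5536 + 3·-1439 + -1·374 = -21299
  a_10 = -3·-21299 + 3·5536 + -1·-1439 = 81944
  a_11 = -3·81944 + 3·-21299 + -1·5536 = -315265

-3,3,-1 ; -315265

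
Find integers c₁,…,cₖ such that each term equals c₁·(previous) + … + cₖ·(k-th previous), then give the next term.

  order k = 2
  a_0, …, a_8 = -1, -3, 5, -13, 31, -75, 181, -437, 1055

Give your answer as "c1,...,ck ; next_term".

-2,1 ; -2547

  a_2 = -2·-3 + 1·-1 = 5
  a_3 = -2·5 + 1·-3 = -13
  a_4 = -2·-13 + 1·5 = 31
  a_5 = -2·31 + 1·-13 = -75
  a_6 = -2·-75 + 1·31 = 181
  a_7 = -2·181 + 1·-75 = -437
  a_8 = -2·-437 + 1·181 = 1055
  a_9 = -2·1055 + 1·-437 = -2547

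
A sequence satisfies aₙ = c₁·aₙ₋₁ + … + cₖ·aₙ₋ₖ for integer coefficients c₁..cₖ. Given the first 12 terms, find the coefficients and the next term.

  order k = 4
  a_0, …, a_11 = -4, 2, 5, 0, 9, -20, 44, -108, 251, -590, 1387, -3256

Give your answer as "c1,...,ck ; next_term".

  a_4 = -2·0 + 1·5 + 0·2 + -1·-4 = 9
  a_5 = -2·9 + 1·0 + 0·5 + -1·2 = -20
  a_6 = -2·-20 + 1·9 + 0·0 + -1·5 = 44
  a_7 = -2·44 + 1·-20 + 0·9 + -1·0 = -108
  a_8 = -2·-108 + 1·44 + 0·-20 + -1·9 = 251
  a_9 = -2·251 + 1·-108 + 0·44 + -1·-20 = -590
  a_10 = -2·-590 + 1·251 + 0·-108 + -1·44 = 1387
  a_11 = -2·1387 + 1·-590 + 0·251 + -1·-108 = -3256
  a_12 = -2·-3256 + 1·1387 + 0·-590 + -1·251 = 7648

-2,1,0,-1 ; 7648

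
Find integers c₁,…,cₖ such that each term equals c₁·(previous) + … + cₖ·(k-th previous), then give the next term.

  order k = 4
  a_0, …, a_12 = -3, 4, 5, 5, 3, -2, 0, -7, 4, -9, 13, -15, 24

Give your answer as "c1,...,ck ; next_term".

  a_4 = -1·5 + 1·5 + 0·4 + -1·-3 = 3
  a_5 = -1·3 + 1·5 + 0·5 + -1·4 = -2
  a_6 = -1·-2 + 1·3 + 0·5 + -1·5 = 0
  a_7 = -1·0 + 1·-2 + 0·3 + -1·5 = -7
  a_8 = -1·-7 + 1·0 + 0·-2 + -1·3 = 4
  a_9 = -1·4 + 1·-7 + 0·0 + -1·-2 = -9
  a_10 = -1·-9 + 1·4 + 0·-7 + -1·0 = 13
  a_11 = -1·13 + 1·-9 + 0·4 + -1·-7 = -15
  a_12 = -1·-15 + 1·13 + 0·-9 + -1·4 = 24
  a_13 = -1·24 + 1·-15 + 0·13 + -1·-9 = -30

-1,1,0,-1 ; -30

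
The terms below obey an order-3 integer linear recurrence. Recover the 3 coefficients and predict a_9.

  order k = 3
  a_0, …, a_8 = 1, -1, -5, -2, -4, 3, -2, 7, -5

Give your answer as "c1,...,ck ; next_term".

0,1,-1 ; 9

  a_3 = 0·-5 + 1·-1 + -1·1 = -2
  a_4 = 0·-2 + 1·-5 + -1·-1 = -4
  a_5 = 0·-4 + 1·-2 + -1·-5 = 3
  a_6 = 0·3 + 1·-4 + -1·-2 = -2
  a_7 = 0·-2 + 1·3 + -1·-4 = 7
  a_8 = 0·7 + 1·-2 + -1·3 = -5
  a_9 = 0·-5 + 1·7 + -1·-2 = 9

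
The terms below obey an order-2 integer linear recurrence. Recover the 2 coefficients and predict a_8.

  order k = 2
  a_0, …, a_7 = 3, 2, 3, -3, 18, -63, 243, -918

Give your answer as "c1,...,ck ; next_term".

  a_2 = -3·2 + 3·3 = 3
  a_3 = -3·3 + 3·2 = -3
  a_4 = -3·-3 + 3·3 = 18
  a_5 = -3·18 + 3·-3 = -63
  a_6 = -3·-63 + 3·18 = 243
  a_7 = -3·243 + 3·-63 = -918
  a_8 = -3·-918 + 3·243 = 3483

-3,3 ; 3483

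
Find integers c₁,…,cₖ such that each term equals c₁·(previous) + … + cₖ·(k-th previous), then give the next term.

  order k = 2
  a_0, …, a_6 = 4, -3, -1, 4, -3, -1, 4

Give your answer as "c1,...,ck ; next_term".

  a_2 = -1·-3 + -1·4 = -1
  a_3 = -1·-1 + -1·-3 = 4
  a_4 = -1·4 + -1·-1 = -3
  a_5 = -1·-3 + -1·4 = -1
  a_6 = -1·-1 + -1·-3 = 4
  a_7 = -1·4 + -1·-1 = -3

-1,-1 ; -3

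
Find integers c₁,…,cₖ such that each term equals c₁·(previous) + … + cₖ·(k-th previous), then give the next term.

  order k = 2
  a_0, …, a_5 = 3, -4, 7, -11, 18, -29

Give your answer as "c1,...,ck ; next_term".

  a_2 = -1·-4 + 1·3 = 7
  a_3 = -1·7 + 1·-4 = -11
  a_4 = -1·-11 + 1·7 = 18
  a_5 = -1·18 + 1·-11 = -29
  a_6 = -1·-29 + 1·18 = 47

-1,1 ; 47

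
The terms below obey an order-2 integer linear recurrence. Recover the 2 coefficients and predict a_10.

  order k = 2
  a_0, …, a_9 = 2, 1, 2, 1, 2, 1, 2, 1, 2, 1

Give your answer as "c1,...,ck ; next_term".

  a_2 = 0·1 + 1·2 = 2
  a_3 = 0·2 + 1·1 = 1
  a_4 = 0·1 + 1·2 = 2
  a_5 = 0·2 + 1·1 = 1
  a_6 = 0·1 + 1·2 = 2
  a_7 = 0·2 + 1·1 = 1
  a_8 = 0·1 + 1·2 = 2
  a_9 = 0·2 + 1·1 = 1
  a_10 = 0·1 + 1·2 = 2

0,1 ; 2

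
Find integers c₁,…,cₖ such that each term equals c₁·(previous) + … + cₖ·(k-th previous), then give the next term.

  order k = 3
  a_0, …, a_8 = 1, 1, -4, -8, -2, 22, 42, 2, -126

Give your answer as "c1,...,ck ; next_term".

  a_3 = 1·-4 + -2·1 + -2·1 = -8
  a_4 = 1·-8 + -2·-4 + -2·1 = -2
  a_5 = 1·-2 + -2·-8 + -2·-4 = 22
  a_6 = 1·22 + -2·-2 + -2·-8 = 42
  a_7 = 1·42 + -2·22 + -2·-2 = 2
  a_8 = 1·2 + -2·42 + -2·22 = -126
  a_9 = 1·-126 + -2·2 + -2·42 = -214

1,-2,-2 ; -214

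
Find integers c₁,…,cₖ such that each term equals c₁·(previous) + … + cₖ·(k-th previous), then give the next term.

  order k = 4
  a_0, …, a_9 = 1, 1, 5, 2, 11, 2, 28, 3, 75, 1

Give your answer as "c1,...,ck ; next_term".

1,2,-3,2 ; 198

  a_4 = 1·2 + 2·5 + -3·1 + 2·1 = 11
  a_5 = 1·11 + 2·2 + -3·5 + 2·1 = 2
  a_6 = 1·2 + 2·11 + -3·2 + 2·5 = 28
  a_7 = 1·28 + 2·2 + -3·11 + 2·2 = 3
  a_8 = 1·3 + 2·28 + -3·2 + 2·11 = 75
  a_9 = 1·75 + 2·3 + -3·28 + 2·2 = 1
  a_10 = 1·1 + 2·75 + -3·3 + 2·28 = 198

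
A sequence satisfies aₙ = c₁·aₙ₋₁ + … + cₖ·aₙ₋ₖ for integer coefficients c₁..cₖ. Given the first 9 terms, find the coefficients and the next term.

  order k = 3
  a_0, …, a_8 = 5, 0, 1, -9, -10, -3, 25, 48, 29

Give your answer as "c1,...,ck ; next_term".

1,-1,-2 ; -69

  a_3 = 1·1 + -1·0 + -2·5 = -9
  a_4 = 1·-9 + -1·1 + -2·0 = -10
  a_5 = 1·-10 + -1·-9 + -2·1 = -3
  a_6 = 1·-3 + -1·-10 + -2·-9 = 25
  a_7 = 1·25 + -1·-3 + -2·-10 = 48
  a_8 = 1·48 + -1·25 + -2·-3 = 29
  a_9 = 1·29 + -1·48 + -2·25 = -69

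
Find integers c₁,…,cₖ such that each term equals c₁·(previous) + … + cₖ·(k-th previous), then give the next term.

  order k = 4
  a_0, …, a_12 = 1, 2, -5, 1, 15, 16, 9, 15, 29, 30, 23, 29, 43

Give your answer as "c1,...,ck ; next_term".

2,-2,2,-1 ; 44

  a_4 = 2·1 + -2·-5 + 2·2 + -1·1 = 15
  a_5 = 2·15 + -2·1 + 2·-5 + -1·2 = 16
  a_6 = 2·16 + -2·15 + 2·1 + -1·-5 = 9
  a_7 = 2·9 + -2·16 + 2·15 + -1·1 = 15
  a_8 = 2·15 + -2·9 + 2·16 + -1·15 = 29
  a_9 = 2·29 + -2·15 + 2·9 + -1·16 = 30
  a_10 = 2·30 + -2·29 + 2·15 + -1·9 = 23
  a_11 = 2·23 + -2·30 + 2·29 + -1·15 = 29
  a_12 = 2·29 + -2·23 + 2·30 + -1·29 = 43
  a_13 = 2·43 + -2·29 + 2·23 + -1·30 = 44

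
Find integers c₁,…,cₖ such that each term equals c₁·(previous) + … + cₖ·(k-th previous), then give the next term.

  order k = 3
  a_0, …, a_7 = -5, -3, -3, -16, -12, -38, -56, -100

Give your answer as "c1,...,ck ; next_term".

0,2,2 ; -188

  a_3 = 0·-3 + 2·-3 + 2·-5 = -16
  a_4 = 0·-16 + 2·-3 + 2·-3 = -12
  a_5 = 0·-12 + 2·-16 + 2·-3 = -38
  a_6 = 0·-38 + 2·-12 + 2·-16 = -56
  a_7 = 0·-56 + 2·-38 + 2·-12 = -100
  a_8 = 0·-100 + 2·-56 + 2·-38 = -188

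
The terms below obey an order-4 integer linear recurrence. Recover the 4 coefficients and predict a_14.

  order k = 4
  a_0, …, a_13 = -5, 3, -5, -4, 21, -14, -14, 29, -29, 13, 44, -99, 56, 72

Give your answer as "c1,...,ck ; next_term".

-1,-2,-1,-2 ; -173

  a_4 = -1·-4 + -2·-5 + -1·3 + -2·-5 = 21
  a_5 = -1·21 + -2·-4 + -1·-5 + -2·3 = -14
  a_6 = -1·-14 + -2·21 + -1·-4 + -2·-5 = -14
  a_7 = -1·-14 + -2·-14 + -1·21 + -2·-4 = 29
  a_8 = -1·29 + -2·-14 + -1·-14 + -2·21 = -29
  a_9 = -1·-29 + -2·29 + -1·-14 + -2·-14 = 13
  a_10 = -1·13 + -2·-29 + -1·29 + -2·-14 = 44
  a_11 = -1·44 + -2·13 + -1·-29 + -2·29 = -99
  a_12 = -1·-99 + -2·44 + -1·13 + -2·-29 = 56
  a_13 = -1·56 + -2·-99 + -1·44 + -2·13 = 72
  a_14 = -1·72 + -2·56 + -1·-99 + -2·44 = -173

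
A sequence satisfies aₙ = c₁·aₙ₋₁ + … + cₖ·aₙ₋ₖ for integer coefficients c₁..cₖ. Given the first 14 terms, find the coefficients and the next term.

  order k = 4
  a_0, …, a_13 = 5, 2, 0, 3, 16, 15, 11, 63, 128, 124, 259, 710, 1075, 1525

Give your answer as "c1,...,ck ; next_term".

1,-1,4,1 ; 3549

  a_4 = 1·3 + -1·0 + 4·2 + 1·5 = 16
  a_5 = 1·16 + -1·3 + 4·0 + 1·2 = 15
  a_6 = 1·15 + -1·16 + 4·3 + 1·0 = 11
  a_7 = 1·11 + -1·15 + 4·16 + 1·3 = 63
  a_8 = 1·63 + -1·11 + 4·15 + 1·16 = 128
  a_9 = 1·128 + -1·63 + 4·11 + 1·15 = 124
  a_10 = 1·124 + -1·128 + 4·63 + 1·11 = 259
  a_11 = 1·259 + -1·124 + 4·128 + 1·63 = 710
  a_12 = 1·710 + -1·259 + 4·124 + 1·128 = 1075
  a_13 = 1·1075 + -1·710 + 4·259 + 1·124 = 1525
  a_14 = 1·1525 + -1·1075 + 4·710 + 1·259 = 3549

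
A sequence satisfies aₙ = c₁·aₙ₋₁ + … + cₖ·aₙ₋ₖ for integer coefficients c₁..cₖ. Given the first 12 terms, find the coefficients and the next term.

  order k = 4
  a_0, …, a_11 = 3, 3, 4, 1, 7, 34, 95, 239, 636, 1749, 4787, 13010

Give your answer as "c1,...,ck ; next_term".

  a_4 = 3·1 + -2·4 + 3·3 + 1·3 = 7
  a_5 = 3·7 + -2·1 + 3·4 + 1·3 = 34
  a_6 = 3·34 + -2·7 + 3·1 + 1·4 = 95
  a_7 = 3·95 + -2·34 + 3·7 + 1·1 = 239
  a_8 = 3·239 + -2·95 + 3·34 + 1·7 = 636
  a_9 = 3·636 + -2·239 + 3·95 + 1·34 = 1749
  a_10 = 3·1749 + -2·636 + 3·239 + 1·95 = 4787
  a_11 = 3·4787 + -2·1749 + 3·636 + 1·239 = 13010
  a_12 = 3·13010 + -2·4787 + 3·1749 + 1·636 = 35339

3,-2,3,1 ; 35339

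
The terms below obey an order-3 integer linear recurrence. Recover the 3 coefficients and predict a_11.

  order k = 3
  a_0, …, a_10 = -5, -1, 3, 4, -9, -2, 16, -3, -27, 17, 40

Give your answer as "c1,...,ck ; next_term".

  a_3 = -1·3 + -2·-1 + -1·-5 = 4
  a_4 = -1·4 + -2·3 + -1·-1 = -9
  a_5 = -1·-9 + -2·4 + -1·3 = -2
  a_6 = -1·-2 + -2·-9 + -1·4 = 16
  a_7 = -1·16 + -2·-2 + -1·-9 = -3
  a_8 = -1·-3 + -2·16 + -1·-2 = -27
  a_9 = -1·-27 + -2·-3 + -1·16 = 17
  a_10 = -1·17 + -2·-27 + -1·-3 = 40
  a_11 = -1·40 + -2·17 + -1·-27 = -47

-1,-2,-1 ; -47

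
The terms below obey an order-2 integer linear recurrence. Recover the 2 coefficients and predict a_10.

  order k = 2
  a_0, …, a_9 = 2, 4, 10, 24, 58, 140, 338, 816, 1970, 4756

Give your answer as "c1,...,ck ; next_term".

2,1 ; 11482

  a_2 = 2·4 + 1·2 = 10
  a_3 = 2·10 + 1·4 = 24
  a_4 = 2·24 + 1·10 = 58
  a_5 = 2·58 + 1·24 = 140
  a_6 = 2·140 + 1·58 = 338
  a_7 = 2·338 + 1·140 = 816
  a_8 = 2·816 + 1·338 = 1970
  a_9 = 2·1970 + 1·816 = 4756
  a_10 = 2·4756 + 1·1970 = 11482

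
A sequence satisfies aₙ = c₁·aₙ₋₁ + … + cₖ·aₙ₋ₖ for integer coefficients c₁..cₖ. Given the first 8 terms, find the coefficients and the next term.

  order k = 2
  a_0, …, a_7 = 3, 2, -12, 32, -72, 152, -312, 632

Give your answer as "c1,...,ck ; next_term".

  a_2 = -3·2 + -2·3 = -12
  a_3 = -3·-12 + -2·2 = 32
  a_4 = -3·32 + -2·-12 = -72
  a_5 = -3·-72 + -2·32 = 152
  a_6 = -3·152 + -2·-72 = -312
  a_7 = -3·-312 + -2·152 = 632
  a_8 = -3·632 + -2·-312 = -1272

-3,-2 ; -1272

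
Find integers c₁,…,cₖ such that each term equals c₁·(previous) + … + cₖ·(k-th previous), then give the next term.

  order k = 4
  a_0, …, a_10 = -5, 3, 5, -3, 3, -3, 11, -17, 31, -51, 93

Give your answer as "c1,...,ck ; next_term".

-1,1,0,1 ; -161

  a_4 = -1·-3 + 1·5 + 0·3 + 1·-5 = 3
  a_5 = -1·3 + 1·-3 + 0·5 + 1·3 = -3
  a_6 = -1·-3 + 1·3 + 0·-3 + 1·5 = 11
  a_7 = -1·11 + 1·-3 + 0·3 + 1·-3 = -17
  a_8 = -1·-17 + 1·11 + 0·-3 + 1·3 = 31
  a_9 = -1·31 + 1·-17 + 0·11 + 1·-3 = -51
  a_10 = -1·-51 + 1·31 + 0·-17 + 1·11 = 93
  a_11 = -1·93 + 1·-51 + 0·31 + 1·-17 = -161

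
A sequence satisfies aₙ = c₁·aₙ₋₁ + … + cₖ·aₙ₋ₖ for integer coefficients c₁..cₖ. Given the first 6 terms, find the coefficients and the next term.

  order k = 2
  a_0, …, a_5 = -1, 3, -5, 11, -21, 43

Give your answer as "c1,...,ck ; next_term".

  a_2 = -1·3 + 2·-1 = -5
  a_3 = -1·-5 + 2·3 = 11
  a_4 = -1·11 + 2·-5 = -21
  a_5 = -1·-21 + 2·11 = 43
  a_6 = -1·43 + 2·-21 = -85

-1,2 ; -85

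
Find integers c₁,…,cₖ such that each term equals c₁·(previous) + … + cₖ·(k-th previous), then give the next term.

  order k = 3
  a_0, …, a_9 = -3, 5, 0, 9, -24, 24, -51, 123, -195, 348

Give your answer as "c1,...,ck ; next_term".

  a_3 = -1·0 + 0·5 + -3·-3 = 9
  a_4 = -1·9 + 0·0 + -3·5 = -24
  a_5 = -1·-24 + 0·9 + -3·0 = 24
  a_6 = -1·24 + 0·-24 + -3·9 = -51
  a_7 = -1·-51 + 0·24 + -3·-24 = 123
  a_8 = -1·123 + 0·-51 + -3·24 = -195
  a_9 = -1·-195 + 0·123 + -3·-51 = 348
  a_10 = -1·348 + 0·-195 + -3·123 = -717

-1,0,-3 ; -717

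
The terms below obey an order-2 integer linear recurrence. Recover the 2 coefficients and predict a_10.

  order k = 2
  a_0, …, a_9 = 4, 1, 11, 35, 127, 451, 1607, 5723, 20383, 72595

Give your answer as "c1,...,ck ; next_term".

  a_2 = 3·1 + 2·4 = 11
  a_3 = 3·11 + 2·1 = 35
  a_4 = 3·35 + 2·11 = 127
  a_5 = 3·127 + 2·35 = 451
  a_6 = 3·451 + 2·127 = 1607
  a_7 = 3·1607 + 2·451 = 5723
  a_8 = 3·5723 + 2·1607 = 20383
  a_9 = 3·20383 + 2·5723 = 72595
  a_10 = 3·72595 + 2·20383 = 258551

3,2 ; 258551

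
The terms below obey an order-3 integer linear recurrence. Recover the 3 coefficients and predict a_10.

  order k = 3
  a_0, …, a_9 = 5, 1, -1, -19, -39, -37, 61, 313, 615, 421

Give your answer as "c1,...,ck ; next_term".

  a_3 = 2·-1 + -2·1 + -3·5 = -19
  a_4 = 2·-19 + -2·-1 + -3·1 = -39
  a_5 = 2·-39 + -2·-19 + -3·-1 = -37
  a_6 = 2·-37 + -2·-39 + -3·-19 = 61
  a_7 = 2·61 + -2·-37 + -3·-39 = 313
  a_8 = 2·313 + -2·61 + -3·-37 = 615
  a_9 = 2·615 + -2·313 + -3·61 = 421
  a_10 = 2·421 + -2·615 + -3·313 = -1327

2,-2,-3 ; -1327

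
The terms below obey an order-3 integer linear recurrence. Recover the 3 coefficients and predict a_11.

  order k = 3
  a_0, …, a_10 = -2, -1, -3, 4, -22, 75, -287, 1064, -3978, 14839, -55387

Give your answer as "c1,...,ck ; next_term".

  a_3 = -3·-3 + 3·-1 + 1·-2 = 4
  a_4 = -3·4 + 3·-3 + 1·-1 = -22
  a_5 = -3·-22 + 3·4 + 1·-3 = 75
  a_6 = -3·75 + 3·-22 + 1·4 = -287
  a_7 = -3·-287 + 3·75 + 1·-22 = 1064
  a_8 = -3·1064 + 3·-287 + 1·75 = -3978
  a_9 = -3·-3978 + 3·1064 + 1·-287 = 14839
  a_10 = -3·14839 + 3·-3978 + 1·1064 = -55387
  a_11 = -3·-55387 + 3·14839 + 1·-3978 = 206700

-3,3,1 ; 206700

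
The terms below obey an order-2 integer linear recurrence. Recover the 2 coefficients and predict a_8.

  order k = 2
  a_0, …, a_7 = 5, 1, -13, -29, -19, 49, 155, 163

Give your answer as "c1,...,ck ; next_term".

  a_2 = 2·1 + -3·5 = -13
  a_3 = 2·-13 + -3·1 = -29
  a_4 = 2·-29 + -3·-13 = -19
  a_5 = 2·-19 + -3·-29 = 49
  a_6 = 2·49 + -3·-19 = 155
  a_7 = 2·155 + -3·49 = 163
  a_8 = 2·163 + -3·155 = -139

2,-3 ; -139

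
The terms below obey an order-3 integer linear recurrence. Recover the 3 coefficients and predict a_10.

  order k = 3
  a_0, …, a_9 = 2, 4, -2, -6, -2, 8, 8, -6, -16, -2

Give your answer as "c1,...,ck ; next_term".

  a_3 = 0·-2 + -1·4 + -1·2 = -6
  a_4 = 0·-6 + -1·-2 + -1·4 = -2
  a_5 = 0·-2 + -1·-6 + -1·-2 = 8
  a_6 = 0·8 + -1·-2 + -1·-6 = 8
  a_7 = 0·8 + -1·8 + -1·-2 = -6
  a_8 = 0·-6 + -1·8 + -1·8 = -16
  a_9 = 0·-16 + -1·-6 + -1·8 = -2
  a_10 = 0·-2 + -1·-16 + -1·-6 = 22

0,-1,-1 ; 22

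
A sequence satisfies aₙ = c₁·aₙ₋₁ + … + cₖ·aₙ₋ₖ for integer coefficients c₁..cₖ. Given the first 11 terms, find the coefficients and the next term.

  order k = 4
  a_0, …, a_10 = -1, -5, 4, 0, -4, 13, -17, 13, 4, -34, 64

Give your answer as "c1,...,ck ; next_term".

-1,0,1,-1 ; -73

  a_4 = -1·0 + 0·4 + 1·-5 + -1·-1 = -4
  a_5 = -1·-4 + 0·0 + 1·4 + -1·-5 = 13
  a_6 = -1·13 + 0·-4 + 1·0 + -1·4 = -17
  a_7 = -1·-17 + 0·13 + 1·-4 + -1·0 = 13
  a_8 = -1·13 + 0·-17 + 1·13 + -1·-4 = 4
  a_9 = -1·4 + 0·13 + 1·-17 + -1·13 = -34
  a_10 = -1·-34 + 0·4 + 1·13 + -1·-17 = 64
  a_11 = -1·64 + 0·-34 + 1·4 + -1·13 = -73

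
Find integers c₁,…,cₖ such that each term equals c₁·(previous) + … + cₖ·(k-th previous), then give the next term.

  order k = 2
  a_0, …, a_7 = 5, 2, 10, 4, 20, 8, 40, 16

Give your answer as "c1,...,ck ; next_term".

  a_2 = 0·2 + 2·5 = 10
  a_3 = 0·10 + 2·2 = 4
  a_4 = 0·4 + 2·10 = 20
  a_5 = 0·20 + 2·4 = 8
  a_6 = 0·8 + 2·20 = 40
  a_7 = 0·40 + 2·8 = 16
  a_8 = 0·16 + 2·40 = 80

0,2 ; 80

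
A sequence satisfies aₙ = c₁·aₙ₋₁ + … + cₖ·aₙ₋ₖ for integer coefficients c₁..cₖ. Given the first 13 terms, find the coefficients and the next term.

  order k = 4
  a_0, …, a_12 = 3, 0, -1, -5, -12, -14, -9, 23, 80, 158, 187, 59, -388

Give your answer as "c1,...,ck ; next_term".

1,1,-3,-2 ; -1206

  a_4 = 1·-5 + 1·-1 + -3·0 + -2·3 = -12
  a_5 = 1·-12 + 1·-5 + -3·-1 + -2·0 = -14
  a_6 = 1·-14 + 1·-12 + -3·-5 + -2·-1 = -9
  a_7 = 1·-9 + 1·-14 + -3·-12 + -2·-5 = 23
  a_8 = 1·23 + 1·-9 + -3·-14 + -2·-12 = 80
  a_9 = 1·80 + 1·23 + -3·-9 + -2·-14 = 158
  a_10 = 1·158 + 1·80 + -3·23 + -2·-9 = 187
  a_11 = 1·187 + 1·158 + -3·80 + -2·23 = 59
  a_12 = 1·59 + 1·187 + -3·158 + -2·80 = -388
  a_13 = 1·-388 + 1·59 + -3·187 + -2·158 = -1206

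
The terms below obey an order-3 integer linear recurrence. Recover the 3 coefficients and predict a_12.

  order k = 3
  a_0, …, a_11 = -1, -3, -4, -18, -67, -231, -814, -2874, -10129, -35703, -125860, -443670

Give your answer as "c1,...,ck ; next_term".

3,1,3 ; -1563979

  a_3 = 3·-4 + 1·-3 + 3·-1 = -18
  a_4 = 3·-18 + 1·-4 + 3·-3 = -67
  a_5 = 3·-67 + 1·-18 + 3·-4 = -231
  a_6 = 3·-231 + 1·-67 + 3·-18 = -814
  a_7 = 3·-814 + 1·-231 + 3·-67 = -2874
  a_8 = 3·-2874 + 1·-814 + 3·-231 = -10129
  a_9 = 3·-10129 + 1·-2874 + 3·-814 = -35703
  a_10 = 3·-35703 + 1·-10129 + 3·-2874 = -125860
  a_11 = 3·-125860 + 1·-35703 + 3·-10129 = -443670
  a_12 = 3·-443670 + 1·-125860 + 3·-35703 = -1563979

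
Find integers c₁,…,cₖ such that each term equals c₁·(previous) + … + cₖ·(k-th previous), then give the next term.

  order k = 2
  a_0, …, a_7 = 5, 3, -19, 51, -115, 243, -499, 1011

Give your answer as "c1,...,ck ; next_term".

-3,-2 ; -2035

  a_2 = -3·3 + -2·5 = -19
  a_3 = -3·-19 + -2·3 = 51
  a_4 = -3·51 + -2·-19 = -115
  a_5 = -3·-115 + -2·51 = 243
  a_6 = -3·243 + -2·-115 = -499
  a_7 = -3·-499 + -2·243 = 1011
  a_8 = -3·1011 + -2·-499 = -2035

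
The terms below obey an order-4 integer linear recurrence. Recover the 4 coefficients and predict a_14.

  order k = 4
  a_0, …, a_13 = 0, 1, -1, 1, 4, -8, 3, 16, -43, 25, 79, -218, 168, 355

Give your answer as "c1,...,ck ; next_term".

  a_4 = 0·1 + -1·-1 + 3·1 + -4·0 = 4
  a_5 = 0·4 + -1·1 + 3·-1 + -4·1 = -8
  a_6 = 0·-8 + -1·4 + 3·1 + -4·-1 = 3
  a_7 = 0·3 + -1·-8 + 3·4 + -4·1 = 16
  a_8 = 0·16 + -1·3 + 3·-8 + -4·4 = -43
  a_9 = 0·-43 + -1·16 + 3·3 + -4·-8 = 25
  a_10 = 0·25 + -1·-43 + 3·16 + -4·3 = 79
  a_11 = 0·79 + -1·25 + 3·-43 + -4·16 = -218
  a_12 = 0·-218 + -1·79 + 3·25 + -4·-43 = 168
  a_13 = 0·168 + -1·-218 + 3·79 + -4·25 = 355
  a_14 = 0·355 + -1·168 + 3·-218 + -4·79 = -1138

0,-1,3,-4 ; -1138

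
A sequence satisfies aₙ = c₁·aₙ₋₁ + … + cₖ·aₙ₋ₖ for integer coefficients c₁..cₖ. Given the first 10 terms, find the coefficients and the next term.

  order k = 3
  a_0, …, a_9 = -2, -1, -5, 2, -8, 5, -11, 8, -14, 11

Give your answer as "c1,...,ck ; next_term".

  a_3 = -1·-5 + 1·-1 + 1·-2 = 2
  a_4 = -1·2 + 1·-5 + 1·-1 = -8
  a_5 = -1·-8 + 1·2 + 1·-5 = 5
  a_6 = -1·5 + 1·-8 + 1·2 = -11
  a_7 = -1·-11 + 1·5 + 1·-8 = 8
  a_8 = -1·8 + 1·-11 + 1·5 = -14
  a_9 = -1·-14 + 1·8 + 1·-11 = 11
  a_10 = -1·11 + 1·-14 + 1·8 = -17

-1,1,1 ; -17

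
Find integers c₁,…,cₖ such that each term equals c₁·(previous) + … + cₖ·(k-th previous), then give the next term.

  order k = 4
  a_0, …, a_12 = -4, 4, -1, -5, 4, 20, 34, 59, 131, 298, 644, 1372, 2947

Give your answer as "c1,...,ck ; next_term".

  a_4 = 3·-5 + -3·-1 + 3·4 + -1·-4 = 4
  a_5 = 3·4 + -3·-5 + 3·-1 + -1·4 = 20
  a_6 = 3·20 + -3·4 + 3·-5 + -1·-1 = 34
  a_7 = 3·34 + -3·20 + 3·4 + -1·-5 = 59
  a_8 = 3·59 + -3·34 + 3·20 + -1·4 = 131
  a_9 = 3·131 + -3·59 + 3·34 + -1·20 = 298
  a_10 = 3·298 + -3·131 + 3·59 + -1·34 = 644
  a_11 = 3·644 + -3·298 + 3·131 + -1·59 = 1372
  a_12 = 3·1372 + -3·644 + 3·298 + -1·131 = 2947
  a_13 = 3·2947 + -3·1372 + 3·644 + -1·298 = 6359

3,-3,3,-1 ; 6359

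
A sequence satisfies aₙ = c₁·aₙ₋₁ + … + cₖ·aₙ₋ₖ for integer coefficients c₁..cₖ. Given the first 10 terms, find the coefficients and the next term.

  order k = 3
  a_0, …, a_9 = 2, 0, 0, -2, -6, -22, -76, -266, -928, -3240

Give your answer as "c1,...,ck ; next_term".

3,2,-1 ; -11310

  a_3 = 3·0 + 2·0 + -1·2 = -2
  a_4 = 3·-2 + 2·0 + -1·0 = -6
  a_5 = 3·-6 + 2·-2 + -1·0 = -22
  a_6 = 3·-22 + 2·-6 + -1·-2 = -76
  a_7 = 3·-76 + 2·-22 + -1·-6 = -266
  a_8 = 3·-266 + 2·-76 + -1·-22 = -928
  a_9 = 3·-928 + 2·-266 + -1·-76 = -3240
  a_10 = 3·-3240 + 2·-928 + -1·-266 = -11310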